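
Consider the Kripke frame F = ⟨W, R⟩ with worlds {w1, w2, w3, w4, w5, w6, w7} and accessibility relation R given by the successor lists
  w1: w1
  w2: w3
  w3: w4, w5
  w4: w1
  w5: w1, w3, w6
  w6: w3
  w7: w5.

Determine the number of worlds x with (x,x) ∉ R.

Enumerating: w2, w3, w4, w5, w6, w7.

6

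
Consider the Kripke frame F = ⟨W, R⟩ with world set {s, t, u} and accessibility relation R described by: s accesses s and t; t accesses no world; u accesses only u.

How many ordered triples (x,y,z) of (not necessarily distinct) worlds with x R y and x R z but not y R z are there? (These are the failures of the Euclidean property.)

2

Enumerating: (s,t,s), (s,t,t).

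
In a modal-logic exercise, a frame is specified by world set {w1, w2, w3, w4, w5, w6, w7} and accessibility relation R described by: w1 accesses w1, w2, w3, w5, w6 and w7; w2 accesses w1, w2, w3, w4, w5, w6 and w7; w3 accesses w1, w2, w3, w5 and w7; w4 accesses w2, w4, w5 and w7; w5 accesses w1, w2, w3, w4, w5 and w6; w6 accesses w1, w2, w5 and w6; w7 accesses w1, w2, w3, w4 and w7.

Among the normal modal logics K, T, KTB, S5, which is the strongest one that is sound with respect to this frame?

Reflexive (axiom T): yes — every world is R-related to itself.
Symmetric (axiom B): yes — every pair in R has its reverse in R.
Euclidean (axiom 5): no — w1 R w3 and w1 R w6, but not w3 R w6.
So F validates K, T, KTB; S5 would additionally require R to be Euclidean. The strongest is KTB.

KTB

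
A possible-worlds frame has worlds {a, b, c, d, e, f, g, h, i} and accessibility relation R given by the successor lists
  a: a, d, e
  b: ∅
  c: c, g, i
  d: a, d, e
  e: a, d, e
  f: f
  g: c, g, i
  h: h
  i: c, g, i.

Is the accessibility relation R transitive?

Yes

Transitive: yes — every two-step R-path is closed by a direct edge.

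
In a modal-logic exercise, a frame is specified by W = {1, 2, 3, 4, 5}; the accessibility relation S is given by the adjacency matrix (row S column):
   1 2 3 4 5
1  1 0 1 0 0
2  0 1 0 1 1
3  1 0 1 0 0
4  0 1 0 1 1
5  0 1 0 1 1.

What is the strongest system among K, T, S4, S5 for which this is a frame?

S5

Reflexive (axiom T): yes — every world is S-related to itself.
Transitive (axiom 4): yes — every two-step S-path is closed by a direct edge.
Euclidean (axiom 5): yes — any two successors of a common world are S-related.
So F validates K, T, S4, S5. The strongest is S5.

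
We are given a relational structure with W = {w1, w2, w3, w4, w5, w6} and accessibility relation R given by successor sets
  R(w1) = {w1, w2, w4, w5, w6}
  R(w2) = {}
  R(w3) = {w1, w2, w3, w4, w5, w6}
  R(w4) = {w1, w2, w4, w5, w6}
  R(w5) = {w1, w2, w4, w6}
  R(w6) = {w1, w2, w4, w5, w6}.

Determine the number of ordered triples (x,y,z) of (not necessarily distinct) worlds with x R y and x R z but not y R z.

33

Enumerating: (w1,w2,w1), (w1,w2,w2), (w1,w2,w4), (w1,w2,w5), (w1,w2,w6), (w1,w5,w5), (w3,w1,w3), (w3,w2,w1), (w3,w2,w2), (w3,w2,w3), (w3,w2,w4), (w3,w2,w5), … and 21 more.
Total: 33.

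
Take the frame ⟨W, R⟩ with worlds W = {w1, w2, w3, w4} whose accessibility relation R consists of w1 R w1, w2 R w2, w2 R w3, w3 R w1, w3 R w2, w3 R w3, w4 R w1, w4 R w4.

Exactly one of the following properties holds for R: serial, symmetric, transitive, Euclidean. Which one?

Serial: yes — every world has a successor (e.g. w1 R w1).
Symmetric: no — w3 R w1 but not w1 R w3.
Transitive: no — w2 R w3 and w3 R w1, but not w2 R w1.
Euclidean: no — w3 R w1 and w3 R w2, but not w1 R w2.
Only serial holds.

serial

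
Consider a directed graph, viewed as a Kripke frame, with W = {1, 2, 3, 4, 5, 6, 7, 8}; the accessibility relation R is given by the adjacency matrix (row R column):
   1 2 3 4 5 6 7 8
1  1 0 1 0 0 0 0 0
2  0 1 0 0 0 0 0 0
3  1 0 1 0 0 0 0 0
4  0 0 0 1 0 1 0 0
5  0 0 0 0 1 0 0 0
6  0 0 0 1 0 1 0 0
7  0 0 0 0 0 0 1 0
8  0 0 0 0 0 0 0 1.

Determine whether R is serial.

Yes

Serial: yes — every world has a successor (e.g. 1 R 1).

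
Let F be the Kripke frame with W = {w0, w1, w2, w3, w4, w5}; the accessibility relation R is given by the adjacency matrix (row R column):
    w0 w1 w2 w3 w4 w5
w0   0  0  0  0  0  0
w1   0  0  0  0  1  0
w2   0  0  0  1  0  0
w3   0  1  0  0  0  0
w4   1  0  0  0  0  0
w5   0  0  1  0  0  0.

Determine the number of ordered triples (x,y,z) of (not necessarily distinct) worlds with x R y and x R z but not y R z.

Enumerating: (w1,w4,w4), (w2,w3,w3), (w3,w1,w1), (w4,w0,w0), (w5,w2,w2).

5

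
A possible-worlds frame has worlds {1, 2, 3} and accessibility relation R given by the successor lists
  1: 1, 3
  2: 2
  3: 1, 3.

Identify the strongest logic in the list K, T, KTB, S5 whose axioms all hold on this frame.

S5

Reflexive (axiom T): yes — every world is R-related to itself.
Symmetric (axiom B): yes — every pair in R has its reverse in R.
Euclidean (axiom 5): yes — any two successors of a common world are R-related.
So F validates K, T, KTB, S5. The strongest is S5.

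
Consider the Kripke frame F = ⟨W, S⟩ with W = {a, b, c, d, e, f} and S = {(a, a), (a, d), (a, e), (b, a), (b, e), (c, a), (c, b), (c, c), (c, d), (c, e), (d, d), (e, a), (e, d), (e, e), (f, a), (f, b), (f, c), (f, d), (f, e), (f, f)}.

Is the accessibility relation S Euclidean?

No

Euclidean: no — a S d and a S e, but not d S e.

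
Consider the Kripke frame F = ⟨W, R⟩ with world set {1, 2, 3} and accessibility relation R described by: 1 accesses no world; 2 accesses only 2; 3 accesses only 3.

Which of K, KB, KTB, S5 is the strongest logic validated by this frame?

KB

Symmetric (axiom B): yes — every pair in R has its reverse in R.
Reflexive (axiom T): no — 1 is not related to itself.
Euclidean (axiom 5): yes — any two successors of a common world are R-related.
So F validates K, KB; KTB would additionally require R to be reflexive. The strongest is KB.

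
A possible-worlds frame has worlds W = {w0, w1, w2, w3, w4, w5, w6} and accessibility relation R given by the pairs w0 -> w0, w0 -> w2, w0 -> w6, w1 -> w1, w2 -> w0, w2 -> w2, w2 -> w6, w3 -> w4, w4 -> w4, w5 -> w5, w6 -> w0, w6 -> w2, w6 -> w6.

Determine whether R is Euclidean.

Yes

Euclidean: yes — any two successors of a common world are R-related.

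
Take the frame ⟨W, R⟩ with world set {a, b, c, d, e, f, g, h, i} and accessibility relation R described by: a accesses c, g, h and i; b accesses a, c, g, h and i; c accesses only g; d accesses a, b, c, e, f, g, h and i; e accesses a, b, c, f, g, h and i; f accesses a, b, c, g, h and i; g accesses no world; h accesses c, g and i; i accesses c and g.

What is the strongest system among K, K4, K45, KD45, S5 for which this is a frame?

Transitive (axiom 4): yes — every two-step R-path is closed by a direct edge.
Euclidean (axiom 5): no — a R c and a R h, but not c R h.
Serial (axiom D): no — g has no R-successor.
Reflexive (axiom T): no — a is not related to itself.
So F validates K, K4; K45 would additionally require R to be Euclidean. The strongest is K4.

K4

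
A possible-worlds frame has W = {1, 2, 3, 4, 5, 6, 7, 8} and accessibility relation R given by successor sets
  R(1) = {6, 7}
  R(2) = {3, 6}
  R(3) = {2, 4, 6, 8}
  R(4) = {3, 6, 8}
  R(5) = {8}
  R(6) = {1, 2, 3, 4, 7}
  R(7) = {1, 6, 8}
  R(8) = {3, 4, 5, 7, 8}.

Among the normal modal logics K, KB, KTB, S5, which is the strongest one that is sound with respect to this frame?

Symmetric (axiom B): yes — every pair in R has its reverse in R.
Reflexive (axiom T): no — 1 is not related to itself.
Euclidean (axiom 5): no — 3 R 2 and 3 R 4, but not 2 R 4.
So F validates K, KB; KTB would additionally require R to be reflexive. The strongest is KB.

KB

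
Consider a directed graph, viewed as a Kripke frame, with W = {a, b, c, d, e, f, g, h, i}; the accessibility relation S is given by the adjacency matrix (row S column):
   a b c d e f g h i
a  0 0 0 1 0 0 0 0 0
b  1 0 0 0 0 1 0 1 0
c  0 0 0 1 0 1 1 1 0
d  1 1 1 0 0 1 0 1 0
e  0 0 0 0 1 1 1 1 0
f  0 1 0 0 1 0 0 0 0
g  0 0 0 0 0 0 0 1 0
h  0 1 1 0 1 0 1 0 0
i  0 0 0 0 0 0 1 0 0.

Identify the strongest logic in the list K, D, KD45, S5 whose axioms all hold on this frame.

Serial (axiom D): yes — every world has a successor (e.g. a S d).
Euclidean (axiom 5): no — b S a and b S f, but not a S f.
Transitive (axiom 4): no — a S d and d S b, but not a S b.
Reflexive (axiom T): no — a is not related to itself.
So F validates K, D; KD45 would additionally require S to be Euclidean and transitive. The strongest is D.

D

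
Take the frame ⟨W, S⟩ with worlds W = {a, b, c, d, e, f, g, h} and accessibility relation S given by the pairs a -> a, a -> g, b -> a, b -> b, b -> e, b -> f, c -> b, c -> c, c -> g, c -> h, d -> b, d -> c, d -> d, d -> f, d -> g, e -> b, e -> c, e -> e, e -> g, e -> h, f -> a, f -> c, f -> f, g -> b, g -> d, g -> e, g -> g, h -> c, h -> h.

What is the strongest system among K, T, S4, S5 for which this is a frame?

Reflexive (axiom T): yes — every world is S-related to itself.
Transitive (axiom 4): no — a S g and g S b, but not a S b.
Euclidean (axiom 5): no — b S a and b S e, but not a S e.
So F validates K, T; S4 would additionally require S to be transitive. The strongest is T.

T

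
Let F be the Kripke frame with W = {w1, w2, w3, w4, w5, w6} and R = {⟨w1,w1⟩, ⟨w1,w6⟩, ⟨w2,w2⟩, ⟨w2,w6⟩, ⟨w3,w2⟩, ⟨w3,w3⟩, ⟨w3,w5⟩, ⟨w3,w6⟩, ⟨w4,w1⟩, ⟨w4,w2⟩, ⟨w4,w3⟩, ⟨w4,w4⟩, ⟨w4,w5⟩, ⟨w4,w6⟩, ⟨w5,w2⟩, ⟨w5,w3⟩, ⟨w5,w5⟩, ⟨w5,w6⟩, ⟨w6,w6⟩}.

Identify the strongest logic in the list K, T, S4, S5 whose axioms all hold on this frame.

Reflexive (axiom T): yes — every world is R-related to itself.
Transitive (axiom 4): yes — every two-step R-path is closed by a direct edge.
Euclidean (axiom 5): no — w3 R w2 and w3 R w5, but not w2 R w5.
So F validates K, T, S4; S5 would additionally require R to be Euclidean. The strongest is S4.

S4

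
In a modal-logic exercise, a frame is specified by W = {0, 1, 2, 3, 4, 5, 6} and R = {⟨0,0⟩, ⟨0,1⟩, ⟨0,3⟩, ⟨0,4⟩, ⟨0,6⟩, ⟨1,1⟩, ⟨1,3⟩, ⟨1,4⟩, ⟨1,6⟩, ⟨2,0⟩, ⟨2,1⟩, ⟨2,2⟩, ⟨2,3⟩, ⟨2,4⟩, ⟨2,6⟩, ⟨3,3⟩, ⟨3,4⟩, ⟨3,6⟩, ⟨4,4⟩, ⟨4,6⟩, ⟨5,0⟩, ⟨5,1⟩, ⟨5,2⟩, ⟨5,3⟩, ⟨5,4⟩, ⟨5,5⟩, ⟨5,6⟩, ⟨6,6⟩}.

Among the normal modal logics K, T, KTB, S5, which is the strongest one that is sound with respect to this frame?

T

Reflexive (axiom T): yes — every world is R-related to itself.
Symmetric (axiom B): no — 0 R 1 but not 1 R 0.
Euclidean (axiom 5): no — 0 R 3 and 0 R 1, but not 3 R 1.
So F validates K, T; KTB would additionally require R to be symmetric. The strongest is T.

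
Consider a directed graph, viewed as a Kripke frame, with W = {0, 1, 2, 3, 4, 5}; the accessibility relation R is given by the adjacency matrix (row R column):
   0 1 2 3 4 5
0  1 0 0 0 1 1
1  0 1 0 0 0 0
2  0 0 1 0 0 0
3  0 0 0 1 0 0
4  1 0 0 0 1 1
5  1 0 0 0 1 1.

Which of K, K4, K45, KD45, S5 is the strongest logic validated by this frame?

S5

Transitive (axiom 4): yes — every two-step R-path is closed by a direct edge.
Euclidean (axiom 5): yes — any two successors of a common world are R-related.
Serial (axiom D): yes — every world has a successor (e.g. 0 R 0).
Reflexive (axiom T): yes — every world is R-related to itself.
So F validates K, K4, K45, KD45, S5. The strongest is S5.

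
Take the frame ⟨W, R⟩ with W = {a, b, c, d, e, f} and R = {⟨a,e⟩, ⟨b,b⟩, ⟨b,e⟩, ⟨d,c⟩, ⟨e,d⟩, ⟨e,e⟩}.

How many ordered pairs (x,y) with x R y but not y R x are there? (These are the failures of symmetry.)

4

Enumerating: (a,e), (b,e), (d,c), (e,d).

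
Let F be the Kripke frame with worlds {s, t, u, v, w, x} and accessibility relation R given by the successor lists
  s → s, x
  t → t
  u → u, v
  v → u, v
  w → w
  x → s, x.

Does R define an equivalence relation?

Reflexive: yes — every world is R-related to itself.
Symmetric: yes — every pair in R has its reverse in R.
Transitive: yes — every two-step R-path is closed by a direct edge.
So R is an equivalence relation.

Yes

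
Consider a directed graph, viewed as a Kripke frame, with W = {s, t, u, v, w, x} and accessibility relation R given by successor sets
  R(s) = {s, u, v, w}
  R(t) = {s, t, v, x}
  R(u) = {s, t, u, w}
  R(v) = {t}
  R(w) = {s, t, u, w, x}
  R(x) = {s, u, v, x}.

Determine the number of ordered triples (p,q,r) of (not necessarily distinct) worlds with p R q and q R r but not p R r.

21

Enumerating: (s,u,t), (s,v,t), (s,w,t), (s,w,x), (t,s,u), (t,s,w), (t,x,u), (u,s,v), (u,t,v), (u,t,x), (u,w,x), (v,t,s), … and 9 more.
Total: 21.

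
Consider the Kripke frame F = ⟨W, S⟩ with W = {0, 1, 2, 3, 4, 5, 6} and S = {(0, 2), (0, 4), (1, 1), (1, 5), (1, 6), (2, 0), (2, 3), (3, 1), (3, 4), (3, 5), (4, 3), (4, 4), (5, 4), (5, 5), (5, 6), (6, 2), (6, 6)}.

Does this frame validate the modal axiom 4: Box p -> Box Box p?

No

The schema 4 characterises exactly the transitive frames.
Transitive: no — 0 S 2 and 2 S 3, but not 0 S 3.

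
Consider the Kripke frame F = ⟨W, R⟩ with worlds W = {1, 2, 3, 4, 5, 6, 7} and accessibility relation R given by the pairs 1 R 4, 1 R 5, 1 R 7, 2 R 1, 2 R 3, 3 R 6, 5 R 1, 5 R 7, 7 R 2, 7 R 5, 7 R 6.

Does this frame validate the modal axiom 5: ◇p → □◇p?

The schema 5 characterises exactly the Euclidean frames.
Euclidean: no — 1 R 4 and 1 R 5, but not 4 R 5.

No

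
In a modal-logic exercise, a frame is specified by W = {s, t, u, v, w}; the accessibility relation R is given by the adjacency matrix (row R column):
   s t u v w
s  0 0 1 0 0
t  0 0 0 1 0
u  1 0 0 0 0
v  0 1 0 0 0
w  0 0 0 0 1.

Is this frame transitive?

Transitive: no — s R u and u R s, but not s R s.

No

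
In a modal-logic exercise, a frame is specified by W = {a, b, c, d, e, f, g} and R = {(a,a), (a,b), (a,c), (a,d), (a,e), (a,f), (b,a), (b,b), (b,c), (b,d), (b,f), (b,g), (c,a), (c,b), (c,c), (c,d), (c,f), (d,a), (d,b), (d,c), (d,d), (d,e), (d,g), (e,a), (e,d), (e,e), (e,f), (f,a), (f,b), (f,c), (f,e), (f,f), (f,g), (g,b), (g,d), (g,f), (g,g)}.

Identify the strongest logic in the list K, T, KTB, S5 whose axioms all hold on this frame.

Reflexive (axiom T): yes — every world is R-related to itself.
Symmetric (axiom B): yes — every pair in R has its reverse in R.
Euclidean (axiom 5): no — a R b and a R e, but not b R e.
So F validates K, T, KTB; S5 would additionally require R to be Euclidean. The strongest is KTB.

KTB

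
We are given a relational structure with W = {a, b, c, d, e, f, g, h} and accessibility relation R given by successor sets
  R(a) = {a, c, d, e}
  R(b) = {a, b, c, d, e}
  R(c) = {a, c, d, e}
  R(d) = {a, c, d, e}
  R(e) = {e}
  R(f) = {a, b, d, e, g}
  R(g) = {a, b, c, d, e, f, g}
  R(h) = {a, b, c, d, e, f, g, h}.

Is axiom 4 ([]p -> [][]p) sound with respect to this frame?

No

Axiom 4 corresponds to the accessibility relation being transitive.
Transitive: no — f R a and a R c, but not f R c.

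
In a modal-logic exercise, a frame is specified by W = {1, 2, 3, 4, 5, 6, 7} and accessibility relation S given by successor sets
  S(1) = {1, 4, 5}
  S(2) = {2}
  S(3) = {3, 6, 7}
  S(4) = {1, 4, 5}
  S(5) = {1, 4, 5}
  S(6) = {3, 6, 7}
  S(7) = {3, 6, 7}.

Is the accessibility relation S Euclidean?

Yes

Euclidean: yes — any two successors of a common world are S-related.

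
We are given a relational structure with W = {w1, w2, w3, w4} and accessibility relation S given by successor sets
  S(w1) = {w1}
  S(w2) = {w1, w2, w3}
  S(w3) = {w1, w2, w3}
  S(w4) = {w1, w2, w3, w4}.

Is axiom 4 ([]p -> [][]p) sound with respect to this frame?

Yes

The schema 4 characterises exactly the transitive frames.
Transitive: yes — every two-step S-path is closed by a direct edge.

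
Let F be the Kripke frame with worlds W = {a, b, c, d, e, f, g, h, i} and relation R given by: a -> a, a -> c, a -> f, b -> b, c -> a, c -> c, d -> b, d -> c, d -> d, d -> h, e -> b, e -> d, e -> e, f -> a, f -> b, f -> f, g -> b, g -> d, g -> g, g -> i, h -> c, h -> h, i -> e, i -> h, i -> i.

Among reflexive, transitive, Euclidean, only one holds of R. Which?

reflexive

Reflexive: yes — every world is R-related to itself.
Transitive: no — a R f and f R b, but not a R b.
Euclidean: no — a R c and a R f, but not c R f.
Only reflexive holds.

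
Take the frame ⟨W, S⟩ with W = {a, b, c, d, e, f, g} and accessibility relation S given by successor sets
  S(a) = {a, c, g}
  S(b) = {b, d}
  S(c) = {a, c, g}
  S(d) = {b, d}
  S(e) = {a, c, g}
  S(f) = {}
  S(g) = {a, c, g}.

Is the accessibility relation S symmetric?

Symmetric: no — e S a but not a S e.

No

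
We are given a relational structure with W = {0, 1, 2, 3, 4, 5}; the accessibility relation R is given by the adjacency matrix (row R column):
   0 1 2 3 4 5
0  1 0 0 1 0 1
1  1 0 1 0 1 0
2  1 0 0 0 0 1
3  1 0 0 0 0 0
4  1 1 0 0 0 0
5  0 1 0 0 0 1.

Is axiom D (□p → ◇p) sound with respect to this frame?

Axiom D corresponds to the accessibility relation being serial.
Serial: yes — every world has a successor (e.g. 0 R 0).

Yes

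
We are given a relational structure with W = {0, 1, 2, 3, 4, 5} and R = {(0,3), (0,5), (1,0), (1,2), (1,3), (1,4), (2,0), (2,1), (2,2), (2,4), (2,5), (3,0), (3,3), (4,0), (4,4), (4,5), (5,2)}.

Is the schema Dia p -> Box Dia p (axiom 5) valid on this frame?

No

Axiom 5 corresponds to the accessibility relation being Euclidean.
Euclidean: no — 0 R 3 and 0 R 5, but not 3 R 5.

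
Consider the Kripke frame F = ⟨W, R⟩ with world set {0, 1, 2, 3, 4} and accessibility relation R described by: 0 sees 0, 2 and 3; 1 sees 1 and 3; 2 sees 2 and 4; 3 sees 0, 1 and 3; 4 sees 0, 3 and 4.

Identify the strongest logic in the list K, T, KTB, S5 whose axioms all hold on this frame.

T

Reflexive (axiom T): yes — every world is R-related to itself.
Symmetric (axiom B): no — 0 R 2 but not 2 R 0.
Euclidean (axiom 5): no — 0 R 2 and 0 R 3, but not 2 R 3.
So F validates K, T; KTB would additionally require R to be symmetric. The strongest is T.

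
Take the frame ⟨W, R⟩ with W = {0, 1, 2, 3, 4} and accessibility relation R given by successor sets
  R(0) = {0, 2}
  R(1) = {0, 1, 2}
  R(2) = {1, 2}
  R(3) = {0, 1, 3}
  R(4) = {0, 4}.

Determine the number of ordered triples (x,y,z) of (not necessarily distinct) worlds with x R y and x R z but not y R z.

7

Enumerating: (0,2,0), (1,0,1), (1,2,0), (3,0,1), (3,0,3), (3,1,3), (4,0,4).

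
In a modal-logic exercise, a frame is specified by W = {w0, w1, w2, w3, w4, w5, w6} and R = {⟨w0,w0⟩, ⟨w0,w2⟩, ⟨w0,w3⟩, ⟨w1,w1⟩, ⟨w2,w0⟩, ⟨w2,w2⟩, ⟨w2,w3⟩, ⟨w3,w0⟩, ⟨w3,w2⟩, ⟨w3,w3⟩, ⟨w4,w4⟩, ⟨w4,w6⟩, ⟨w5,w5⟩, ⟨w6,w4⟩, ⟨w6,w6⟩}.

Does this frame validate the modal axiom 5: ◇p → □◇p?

The schema 5 characterises exactly the Euclidean frames.
Euclidean: yes — any two successors of a common world are R-related.

Yes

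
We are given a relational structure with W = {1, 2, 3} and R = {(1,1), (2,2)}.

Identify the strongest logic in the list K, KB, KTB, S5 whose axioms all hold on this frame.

KB

Symmetric (axiom B): yes — every pair in R has its reverse in R.
Reflexive (axiom T): no — 3 is not related to itself.
Euclidean (axiom 5): yes — any two successors of a common world are R-related.
So F validates K, KB; KTB would additionally require R to be reflexive. The strongest is KB.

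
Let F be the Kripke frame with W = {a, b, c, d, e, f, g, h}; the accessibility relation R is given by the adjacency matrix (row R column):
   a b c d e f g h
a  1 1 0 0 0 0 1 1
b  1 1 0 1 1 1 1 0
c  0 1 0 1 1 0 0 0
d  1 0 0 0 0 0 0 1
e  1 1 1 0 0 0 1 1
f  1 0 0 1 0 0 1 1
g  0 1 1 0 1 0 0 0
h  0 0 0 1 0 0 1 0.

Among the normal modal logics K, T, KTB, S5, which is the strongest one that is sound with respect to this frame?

Reflexive (axiom T): no — c is not related to itself.
Symmetric (axiom B): no — a R g but not g R a.
Euclidean (axiom 5): no — a R b and a R h, but not b R h.
So F validates K; T would additionally require R to be reflexive. The strongest is K.

K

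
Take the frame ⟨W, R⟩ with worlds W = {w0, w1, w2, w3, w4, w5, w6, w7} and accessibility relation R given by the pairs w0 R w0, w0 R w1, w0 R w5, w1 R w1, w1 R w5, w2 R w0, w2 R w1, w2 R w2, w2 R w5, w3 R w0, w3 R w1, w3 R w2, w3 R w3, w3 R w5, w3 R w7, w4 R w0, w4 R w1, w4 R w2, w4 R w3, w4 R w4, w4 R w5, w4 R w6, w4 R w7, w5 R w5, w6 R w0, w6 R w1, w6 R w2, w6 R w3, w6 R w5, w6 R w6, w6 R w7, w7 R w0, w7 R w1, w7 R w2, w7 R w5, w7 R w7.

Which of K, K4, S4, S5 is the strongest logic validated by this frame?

Transitive (axiom 4): yes — every two-step R-path is closed by a direct edge.
Reflexive (axiom T): yes — every world is R-related to itself.
Euclidean (axiom 5): no — w0 R w5 and w0 R w1, but not w5 R w1.
So F validates K, K4, S4; S5 would additionally require R to be Euclidean. The strongest is S4.

S4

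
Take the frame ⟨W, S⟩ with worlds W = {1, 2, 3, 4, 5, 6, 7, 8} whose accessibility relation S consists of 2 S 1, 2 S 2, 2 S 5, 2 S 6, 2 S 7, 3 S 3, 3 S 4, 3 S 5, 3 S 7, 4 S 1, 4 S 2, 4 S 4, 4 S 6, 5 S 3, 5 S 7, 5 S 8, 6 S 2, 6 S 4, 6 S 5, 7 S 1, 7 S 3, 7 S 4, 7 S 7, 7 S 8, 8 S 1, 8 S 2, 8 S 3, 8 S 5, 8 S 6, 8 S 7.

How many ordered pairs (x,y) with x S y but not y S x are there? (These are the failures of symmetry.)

Enumerating: (2,1), (2,5), (2,7), (3,4), (4,1), (4,2), (5,7), (6,5), (7,1), (7,4), (8,1), (8,2), (8,3), (8,6).

14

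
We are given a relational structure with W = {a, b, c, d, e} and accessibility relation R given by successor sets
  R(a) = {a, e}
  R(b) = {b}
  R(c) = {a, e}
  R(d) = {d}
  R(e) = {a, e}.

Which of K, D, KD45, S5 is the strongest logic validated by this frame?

KD45

Serial (axiom D): yes — every world has a successor (e.g. a R a).
Euclidean (axiom 5): yes — any two successors of a common world are R-related.
Transitive (axiom 4): yes — every two-step R-path is closed by a direct edge.
Reflexive (axiom T): no — c is not related to itself.
So F validates K, D, KD45; S5 would additionally require R to be reflexive. The strongest is KD45.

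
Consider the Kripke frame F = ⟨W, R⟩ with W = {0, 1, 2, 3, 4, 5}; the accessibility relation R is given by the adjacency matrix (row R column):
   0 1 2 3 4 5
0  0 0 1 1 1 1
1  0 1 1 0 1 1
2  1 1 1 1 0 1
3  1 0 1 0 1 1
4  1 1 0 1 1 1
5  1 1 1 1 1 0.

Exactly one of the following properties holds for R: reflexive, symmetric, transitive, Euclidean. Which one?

symmetric

Reflexive: no — 0 is not related to itself.
Symmetric: yes — every pair in R has its reverse in R.
Transitive: no — 0 R 2 and 2 R 1, but not 0 R 1.
Euclidean: no — 0 R 2 and 0 R 4, but not 2 R 4.
Only symmetric holds.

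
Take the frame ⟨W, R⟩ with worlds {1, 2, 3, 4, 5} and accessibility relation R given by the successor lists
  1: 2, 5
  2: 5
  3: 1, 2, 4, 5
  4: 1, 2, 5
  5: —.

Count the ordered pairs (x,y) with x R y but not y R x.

10

Enumerating: (1,2), (1,5), (2,5), (3,1), (3,2), (3,4), (3,5), (4,1), (4,2), (4,5).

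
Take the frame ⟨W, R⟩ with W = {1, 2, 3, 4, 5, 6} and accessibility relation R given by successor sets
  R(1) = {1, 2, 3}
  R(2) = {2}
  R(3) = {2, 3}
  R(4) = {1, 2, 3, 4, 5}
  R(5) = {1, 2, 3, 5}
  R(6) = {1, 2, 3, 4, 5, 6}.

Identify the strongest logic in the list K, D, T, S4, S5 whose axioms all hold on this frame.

Serial (axiom D): yes — every world has a successor (e.g. 1 R 1).
Reflexive (axiom T): yes — every world is R-related to itself.
Transitive (axiom 4): yes — every two-step R-path is closed by a direct edge.
Euclidean (axiom 5): no — 1 R 2 and 1 R 3, but not 2 R 3.
So F validates K, D, T, S4; S5 would additionally require R to be Euclidean. The strongest is S4.

S4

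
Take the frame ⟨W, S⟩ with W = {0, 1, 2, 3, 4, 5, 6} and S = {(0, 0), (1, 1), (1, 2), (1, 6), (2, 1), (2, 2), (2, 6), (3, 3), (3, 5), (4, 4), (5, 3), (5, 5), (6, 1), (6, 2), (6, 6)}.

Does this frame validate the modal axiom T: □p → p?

By correspondence theory, T is valid on a frame iff S is reflexive.
Reflexive: yes — every world is S-related to itself.

Yes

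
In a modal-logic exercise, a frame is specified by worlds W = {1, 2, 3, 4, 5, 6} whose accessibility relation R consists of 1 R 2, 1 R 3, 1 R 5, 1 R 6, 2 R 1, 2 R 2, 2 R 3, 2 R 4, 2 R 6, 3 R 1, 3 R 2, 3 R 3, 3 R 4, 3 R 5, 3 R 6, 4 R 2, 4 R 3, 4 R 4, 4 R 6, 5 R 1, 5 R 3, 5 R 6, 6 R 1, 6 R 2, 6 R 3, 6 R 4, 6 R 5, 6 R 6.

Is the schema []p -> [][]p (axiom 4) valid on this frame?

No

The schema 4 characterises exactly the transitive frames.
Transitive: no — 1 R 2 and 2 R 4, but not 1 R 4.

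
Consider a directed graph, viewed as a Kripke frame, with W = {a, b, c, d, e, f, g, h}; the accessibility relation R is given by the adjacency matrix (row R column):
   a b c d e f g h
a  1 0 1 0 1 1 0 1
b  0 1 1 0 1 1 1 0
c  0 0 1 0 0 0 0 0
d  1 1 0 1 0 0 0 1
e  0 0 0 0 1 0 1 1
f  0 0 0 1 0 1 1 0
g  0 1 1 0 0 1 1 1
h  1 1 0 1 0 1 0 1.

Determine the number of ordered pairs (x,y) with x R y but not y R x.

Enumerating: (a,c), (a,e), (a,f), (b,c), (b,e), (b,f), (d,a), (d,b), (e,g), (e,h), (f,d), (g,c), (g,h), (h,b), (h,f).

15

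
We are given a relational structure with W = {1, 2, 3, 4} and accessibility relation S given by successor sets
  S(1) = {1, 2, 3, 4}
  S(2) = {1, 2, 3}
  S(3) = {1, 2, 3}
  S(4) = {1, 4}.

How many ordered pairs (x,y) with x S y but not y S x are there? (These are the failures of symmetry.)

0

S is symmetric; there are no such tuples.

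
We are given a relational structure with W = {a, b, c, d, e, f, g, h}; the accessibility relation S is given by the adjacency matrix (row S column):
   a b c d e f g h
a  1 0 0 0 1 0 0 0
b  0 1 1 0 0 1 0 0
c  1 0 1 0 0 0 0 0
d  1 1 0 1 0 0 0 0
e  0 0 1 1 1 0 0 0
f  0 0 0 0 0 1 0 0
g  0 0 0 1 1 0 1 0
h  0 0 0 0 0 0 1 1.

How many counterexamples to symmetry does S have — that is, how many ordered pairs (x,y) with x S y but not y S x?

11

Enumerating: (a,e), (b,c), (b,f), (c,a), (d,a), (d,b), (e,c), (e,d), (g,d), (g,e), (h,g).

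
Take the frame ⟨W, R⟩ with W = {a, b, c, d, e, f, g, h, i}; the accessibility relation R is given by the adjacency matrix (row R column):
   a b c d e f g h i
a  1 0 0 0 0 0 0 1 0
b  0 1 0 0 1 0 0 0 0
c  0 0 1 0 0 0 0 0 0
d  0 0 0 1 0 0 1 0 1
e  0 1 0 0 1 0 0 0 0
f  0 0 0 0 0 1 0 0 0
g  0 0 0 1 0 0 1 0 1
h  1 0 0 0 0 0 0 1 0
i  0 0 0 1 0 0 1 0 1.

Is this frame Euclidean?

Euclidean: yes — any two successors of a common world are R-related.

Yes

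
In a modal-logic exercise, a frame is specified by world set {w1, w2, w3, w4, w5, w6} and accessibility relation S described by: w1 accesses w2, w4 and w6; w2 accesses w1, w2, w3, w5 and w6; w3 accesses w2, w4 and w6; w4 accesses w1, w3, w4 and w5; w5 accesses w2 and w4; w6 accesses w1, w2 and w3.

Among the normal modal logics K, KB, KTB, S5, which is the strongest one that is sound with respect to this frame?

Symmetric (axiom B): yes — every pair in S has its reverse in S.
Reflexive (axiom T): no — w1 is not related to itself.
Euclidean (axiom 5): no — w1 S w2 and w1 S w4, but not w2 S w4.
So F validates K, KB; KTB would additionally require S to be reflexive. The strongest is KB.

KB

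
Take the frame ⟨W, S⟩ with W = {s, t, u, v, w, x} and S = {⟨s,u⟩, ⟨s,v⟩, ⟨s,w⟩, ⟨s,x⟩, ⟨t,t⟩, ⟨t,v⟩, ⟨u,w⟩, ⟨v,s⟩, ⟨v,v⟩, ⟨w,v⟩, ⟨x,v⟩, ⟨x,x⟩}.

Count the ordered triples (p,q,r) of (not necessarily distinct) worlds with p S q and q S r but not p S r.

Enumerating: (s,v,s), (t,v,s), (u,w,v), (v,s,u), (v,s,w), (v,s,x), (w,v,s), (x,v,s).

8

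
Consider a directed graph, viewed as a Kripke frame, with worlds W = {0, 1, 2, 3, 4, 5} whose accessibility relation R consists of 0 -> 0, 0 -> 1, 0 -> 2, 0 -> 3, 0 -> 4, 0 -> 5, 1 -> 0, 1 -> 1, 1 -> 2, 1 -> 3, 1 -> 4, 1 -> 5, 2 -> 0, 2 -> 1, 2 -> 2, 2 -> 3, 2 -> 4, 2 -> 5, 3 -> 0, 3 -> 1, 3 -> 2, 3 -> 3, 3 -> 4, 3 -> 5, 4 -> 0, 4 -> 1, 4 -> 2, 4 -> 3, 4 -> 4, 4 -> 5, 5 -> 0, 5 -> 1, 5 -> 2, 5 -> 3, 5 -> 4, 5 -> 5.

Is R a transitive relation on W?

Transitive: yes — every two-step R-path is closed by a direct edge.

Yes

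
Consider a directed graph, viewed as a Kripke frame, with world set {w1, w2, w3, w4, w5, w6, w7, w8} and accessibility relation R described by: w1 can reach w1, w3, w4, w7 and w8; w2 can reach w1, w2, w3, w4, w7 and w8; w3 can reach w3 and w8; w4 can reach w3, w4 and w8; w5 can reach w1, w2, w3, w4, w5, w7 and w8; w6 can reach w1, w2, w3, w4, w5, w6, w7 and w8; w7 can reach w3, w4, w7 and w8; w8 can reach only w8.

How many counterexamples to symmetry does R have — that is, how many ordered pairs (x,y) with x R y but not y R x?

Enumerating: (w1,w3), (w1,w4), (w1,w7), (w1,w8), (w2,w1), (w2,w3), (w2,w4), (w2,w7), (w2,w8), (w3,w8), (w4,w3), (w4,w8), … and 16 more.
Total: 28.

28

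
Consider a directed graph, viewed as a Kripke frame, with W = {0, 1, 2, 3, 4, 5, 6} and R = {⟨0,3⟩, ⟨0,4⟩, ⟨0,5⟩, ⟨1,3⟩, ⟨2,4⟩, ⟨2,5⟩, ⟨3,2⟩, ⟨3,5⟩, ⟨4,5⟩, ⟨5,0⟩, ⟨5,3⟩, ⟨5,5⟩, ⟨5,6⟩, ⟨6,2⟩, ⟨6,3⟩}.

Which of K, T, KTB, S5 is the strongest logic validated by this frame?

K

Reflexive (axiom T): no — 0 is not related to itself.
Symmetric (axiom B): no — 0 R 3 but not 3 R 0.
Euclidean (axiom 5): no — 0 R 3 and 0 R 4, but not 3 R 4.
So F validates K; T would additionally require R to be reflexive. The strongest is K.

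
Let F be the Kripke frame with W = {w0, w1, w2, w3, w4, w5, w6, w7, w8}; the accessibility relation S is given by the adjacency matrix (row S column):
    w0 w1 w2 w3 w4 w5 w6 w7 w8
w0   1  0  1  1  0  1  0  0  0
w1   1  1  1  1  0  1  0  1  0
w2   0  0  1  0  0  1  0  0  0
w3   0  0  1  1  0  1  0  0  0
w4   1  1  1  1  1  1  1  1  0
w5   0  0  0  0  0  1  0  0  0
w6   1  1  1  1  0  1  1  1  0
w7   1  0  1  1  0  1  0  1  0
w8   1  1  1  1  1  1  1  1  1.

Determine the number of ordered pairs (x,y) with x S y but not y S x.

Enumerating: (w0,w2), (w0,w3), (w0,w5), (w1,w0), (w1,w2), (w1,w3), (w1,w5), (w1,w7), (w2,w5), (w3,w2), (w3,w5), (w4,w0), … and 24 more.
Total: 36.

36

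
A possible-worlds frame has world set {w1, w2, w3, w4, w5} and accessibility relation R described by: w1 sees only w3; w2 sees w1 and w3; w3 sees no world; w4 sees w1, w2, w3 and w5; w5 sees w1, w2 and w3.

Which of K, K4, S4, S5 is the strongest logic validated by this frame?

Transitive (axiom 4): yes — every two-step R-path is closed by a direct edge.
Reflexive (axiom T): no — w1 is not related to itself.
Euclidean (axiom 5): no — w2 R w3 and w2 R w1, but not w3 R w1.
So F validates K, K4; S4 would additionally require R to be reflexive. The strongest is K4.

K4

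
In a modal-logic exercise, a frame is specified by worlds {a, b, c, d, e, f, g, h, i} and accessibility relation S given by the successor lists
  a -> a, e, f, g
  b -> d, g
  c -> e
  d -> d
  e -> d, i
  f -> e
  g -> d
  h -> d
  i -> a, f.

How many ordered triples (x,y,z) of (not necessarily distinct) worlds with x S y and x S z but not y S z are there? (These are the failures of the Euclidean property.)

Enumerating: (a,e,a), (a,e,e), (a,e,f), (a,e,g), (a,f,a), (a,f,f), (a,f,g), (a,g,a), (a,g,e), (a,g,f), (a,g,g), (b,d,g), … and 8 more.
Total: 20.

20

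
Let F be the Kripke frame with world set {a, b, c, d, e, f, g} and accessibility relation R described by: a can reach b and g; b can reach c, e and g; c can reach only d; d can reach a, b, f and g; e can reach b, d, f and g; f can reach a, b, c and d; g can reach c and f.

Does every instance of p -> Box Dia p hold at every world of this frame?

Axiom B corresponds to the accessibility relation being symmetric.
Symmetric: no — a R b but not b R a.

No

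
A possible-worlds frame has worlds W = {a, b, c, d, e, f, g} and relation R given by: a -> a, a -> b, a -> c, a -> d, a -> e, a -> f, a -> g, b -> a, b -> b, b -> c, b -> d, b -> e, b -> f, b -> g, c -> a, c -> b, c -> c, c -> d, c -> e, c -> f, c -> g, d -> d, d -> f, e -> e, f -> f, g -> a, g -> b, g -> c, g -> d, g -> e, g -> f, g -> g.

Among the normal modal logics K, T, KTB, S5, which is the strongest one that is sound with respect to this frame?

Reflexive (axiom T): yes — every world is R-related to itself.
Symmetric (axiom B): no — a R d but not d R a.
Euclidean (axiom 5): no — a R d and a R b, but not d R b.
So F validates K, T; KTB would additionally require R to be symmetric. The strongest is T.

T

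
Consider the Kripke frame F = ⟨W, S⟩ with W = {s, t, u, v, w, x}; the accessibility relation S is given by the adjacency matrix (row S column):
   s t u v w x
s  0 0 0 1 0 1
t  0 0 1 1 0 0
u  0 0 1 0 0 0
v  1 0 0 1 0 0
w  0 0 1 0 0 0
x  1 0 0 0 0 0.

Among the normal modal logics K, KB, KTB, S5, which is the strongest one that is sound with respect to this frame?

K

Symmetric (axiom B): no — t S u but not u S t.
Reflexive (axiom T): no — s is not related to itself.
Euclidean (axiom 5): no — s S v and s S x, but not v S x.
So F validates K; KB would additionally require S to be symmetric. The strongest is K.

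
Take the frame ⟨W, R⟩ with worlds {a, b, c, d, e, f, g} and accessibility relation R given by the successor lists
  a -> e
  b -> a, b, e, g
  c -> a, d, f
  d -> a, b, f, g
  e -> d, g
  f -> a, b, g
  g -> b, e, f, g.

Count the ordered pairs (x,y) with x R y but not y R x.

Enumerating: (a,e), (b,a), (b,e), (c,a), (c,d), (c,f), (d,a), (d,b), (d,f), (d,g), (e,d), (f,a), (f,b).

13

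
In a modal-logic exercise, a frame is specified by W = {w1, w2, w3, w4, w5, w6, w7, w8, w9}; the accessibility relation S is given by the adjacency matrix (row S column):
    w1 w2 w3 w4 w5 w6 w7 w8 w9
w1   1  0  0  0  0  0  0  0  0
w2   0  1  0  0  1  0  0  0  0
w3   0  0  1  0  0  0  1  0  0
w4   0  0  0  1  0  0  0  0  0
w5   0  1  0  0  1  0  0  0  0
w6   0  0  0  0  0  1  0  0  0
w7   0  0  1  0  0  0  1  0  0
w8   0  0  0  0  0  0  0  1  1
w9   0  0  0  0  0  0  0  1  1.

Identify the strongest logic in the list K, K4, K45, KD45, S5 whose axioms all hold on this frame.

S5

Transitive (axiom 4): yes — every two-step S-path is closed by a direct edge.
Euclidean (axiom 5): yes — any two successors of a common world are S-related.
Serial (axiom D): yes — every world has a successor (e.g. w1 S w1).
Reflexive (axiom T): yes — every world is S-related to itself.
So F validates K, K4, K45, KD45, S5. The strongest is S5.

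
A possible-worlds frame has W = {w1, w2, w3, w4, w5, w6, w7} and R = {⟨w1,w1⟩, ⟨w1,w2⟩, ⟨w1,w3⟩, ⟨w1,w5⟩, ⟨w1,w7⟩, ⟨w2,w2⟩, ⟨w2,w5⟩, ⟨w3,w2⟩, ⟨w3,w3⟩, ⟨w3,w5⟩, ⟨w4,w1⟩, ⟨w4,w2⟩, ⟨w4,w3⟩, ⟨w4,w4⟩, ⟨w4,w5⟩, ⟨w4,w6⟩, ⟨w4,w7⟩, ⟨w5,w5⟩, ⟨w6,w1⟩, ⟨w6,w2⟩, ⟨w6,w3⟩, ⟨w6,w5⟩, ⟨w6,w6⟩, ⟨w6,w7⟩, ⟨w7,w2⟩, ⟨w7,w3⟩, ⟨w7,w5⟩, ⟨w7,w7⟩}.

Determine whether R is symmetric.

No

Symmetric: no — w1 R w2 but not w2 R w1.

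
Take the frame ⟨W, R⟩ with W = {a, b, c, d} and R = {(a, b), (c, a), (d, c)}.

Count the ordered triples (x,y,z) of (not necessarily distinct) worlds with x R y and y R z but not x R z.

Enumerating: (c,a,b), (d,c,a).

2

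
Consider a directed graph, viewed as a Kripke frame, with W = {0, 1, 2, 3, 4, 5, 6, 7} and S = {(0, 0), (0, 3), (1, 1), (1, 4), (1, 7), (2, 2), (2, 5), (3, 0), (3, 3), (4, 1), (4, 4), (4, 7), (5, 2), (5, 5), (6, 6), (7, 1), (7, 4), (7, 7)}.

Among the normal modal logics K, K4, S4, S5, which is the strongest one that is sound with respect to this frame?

Transitive (axiom 4): yes — every two-step S-path is closed by a direct edge.
Reflexive (axiom T): yes — every world is S-related to itself.
Euclidean (axiom 5): yes — any two successors of a common world are S-related.
So F validates K, K4, S4, S5. The strongest is S5.

S5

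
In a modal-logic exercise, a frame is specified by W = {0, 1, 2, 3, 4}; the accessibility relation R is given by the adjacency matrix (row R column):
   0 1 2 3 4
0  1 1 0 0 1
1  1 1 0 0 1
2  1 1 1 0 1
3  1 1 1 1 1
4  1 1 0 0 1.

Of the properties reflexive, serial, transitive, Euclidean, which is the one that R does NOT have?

Reflexive: yes — every world is R-related to itself.
Serial: yes — every world has a successor (e.g. 0 R 0).
Transitive: yes — every two-step R-path is closed by a direct edge.
Euclidean: no — 3 R 0 and 3 R 2, but not 0 R 2.
Only Euclidean fails.

Euclidean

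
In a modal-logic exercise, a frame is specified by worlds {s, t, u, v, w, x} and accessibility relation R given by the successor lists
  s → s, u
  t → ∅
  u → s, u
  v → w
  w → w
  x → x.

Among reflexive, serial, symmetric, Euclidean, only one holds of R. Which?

Reflexive: no — t is not related to itself.
Serial: no — t has no R-successor.
Symmetric: no — v R w but not w R v.
Euclidean: yes — any two successors of a common world are R-related.
Only Euclidean holds.

Euclidean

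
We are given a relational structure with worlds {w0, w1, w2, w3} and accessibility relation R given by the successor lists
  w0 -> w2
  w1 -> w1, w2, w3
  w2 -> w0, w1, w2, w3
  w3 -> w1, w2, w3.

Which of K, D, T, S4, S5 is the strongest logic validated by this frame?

Serial (axiom D): yes — every world has a successor (e.g. w0 R w2).
Reflexive (axiom T): no — w0 is not related to itself.
Transitive (axiom 4): no — w0 R w2 and w2 R w1, but not w0 R w1.
Euclidean (axiom 5): no — w2 R w0 and w2 R w1, but not w0 R w1.
So F validates K, D; T would additionally require R to be reflexive. The strongest is D.

D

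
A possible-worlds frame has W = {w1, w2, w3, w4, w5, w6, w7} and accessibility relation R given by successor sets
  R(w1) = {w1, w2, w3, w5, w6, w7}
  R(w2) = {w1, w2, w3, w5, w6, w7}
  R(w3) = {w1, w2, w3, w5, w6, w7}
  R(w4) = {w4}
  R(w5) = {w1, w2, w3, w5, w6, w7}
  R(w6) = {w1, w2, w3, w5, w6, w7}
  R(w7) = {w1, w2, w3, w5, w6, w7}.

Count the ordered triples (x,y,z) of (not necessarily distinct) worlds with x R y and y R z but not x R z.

R is transitive; there are no such tuples.

0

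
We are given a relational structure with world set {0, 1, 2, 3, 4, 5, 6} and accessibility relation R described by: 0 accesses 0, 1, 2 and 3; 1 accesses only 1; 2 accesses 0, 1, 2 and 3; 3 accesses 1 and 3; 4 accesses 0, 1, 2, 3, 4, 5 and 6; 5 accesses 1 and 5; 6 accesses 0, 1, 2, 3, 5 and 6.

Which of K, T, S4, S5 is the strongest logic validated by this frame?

S4

Reflexive (axiom T): yes — every world is R-related to itself.
Transitive (axiom 4): yes — every two-step R-path is closed by a direct edge.
Euclidean (axiom 5): no — 0 R 1 and 0 R 2, but not 1 R 2.
So F validates K, T, S4; S5 would additionally require R to be Euclidean. The strongest is S4.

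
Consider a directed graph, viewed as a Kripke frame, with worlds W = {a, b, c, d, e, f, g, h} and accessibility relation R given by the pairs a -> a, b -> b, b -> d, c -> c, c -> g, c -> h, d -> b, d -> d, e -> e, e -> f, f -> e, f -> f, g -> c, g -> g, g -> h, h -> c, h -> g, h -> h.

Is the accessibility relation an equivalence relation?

Reflexive: yes — every world is R-related to itself.
Symmetric: yes — every pair in R has its reverse in R.
Transitive: yes — every two-step R-path is closed by a direct edge.
So R is an equivalence relation.

Yes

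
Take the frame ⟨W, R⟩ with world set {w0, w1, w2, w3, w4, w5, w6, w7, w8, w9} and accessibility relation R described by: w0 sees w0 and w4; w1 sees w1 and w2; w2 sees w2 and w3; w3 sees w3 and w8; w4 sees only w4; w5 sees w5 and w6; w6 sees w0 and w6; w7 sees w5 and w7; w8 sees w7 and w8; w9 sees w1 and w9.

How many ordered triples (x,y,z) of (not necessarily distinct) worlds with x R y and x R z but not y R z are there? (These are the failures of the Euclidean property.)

9

Enumerating: (w0,w4,w0), (w1,w2,w1), (w2,w3,w2), (w3,w8,w3), (w5,w6,w5), (w6,w0,w6), (w7,w5,w7), (w8,w7,w8), (w9,w1,w9).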